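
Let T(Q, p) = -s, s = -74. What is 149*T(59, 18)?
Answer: 11026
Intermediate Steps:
T(Q, p) = 74 (T(Q, p) = -1*(-74) = 74)
149*T(59, 18) = 149*74 = 11026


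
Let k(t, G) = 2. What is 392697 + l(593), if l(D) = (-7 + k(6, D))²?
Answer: 392722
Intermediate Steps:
l(D) = 25 (l(D) = (-7 + 2)² = (-5)² = 25)
392697 + l(593) = 392697 + 25 = 392722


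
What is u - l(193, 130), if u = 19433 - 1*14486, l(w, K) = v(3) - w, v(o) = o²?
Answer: 5131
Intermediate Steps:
l(w, K) = 9 - w (l(w, K) = 3² - w = 9 - w)
u = 4947 (u = 19433 - 14486 = 4947)
u - l(193, 130) = 4947 - (9 - 1*193) = 4947 - (9 - 193) = 4947 - 1*(-184) = 4947 + 184 = 5131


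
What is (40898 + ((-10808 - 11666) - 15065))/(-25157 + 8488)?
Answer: -3359/16669 ≈ -0.20151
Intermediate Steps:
(40898 + ((-10808 - 11666) - 15065))/(-25157 + 8488) = (40898 + (-22474 - 15065))/(-16669) = (40898 - 37539)*(-1/16669) = 3359*(-1/16669) = -3359/16669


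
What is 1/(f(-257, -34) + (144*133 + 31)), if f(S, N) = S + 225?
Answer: 1/19151 ≈ 5.2217e-5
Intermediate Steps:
f(S, N) = 225 + S
1/(f(-257, -34) + (144*133 + 31)) = 1/((225 - 257) + (144*133 + 31)) = 1/(-32 + (19152 + 31)) = 1/(-32 + 19183) = 1/19151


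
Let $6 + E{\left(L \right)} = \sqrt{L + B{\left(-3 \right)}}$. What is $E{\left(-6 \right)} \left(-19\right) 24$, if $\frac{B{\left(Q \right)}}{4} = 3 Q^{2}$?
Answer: $2736 - 456 \sqrt{102} \approx -1869.4$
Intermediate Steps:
$B{\left(Q \right)} = 12 Q^{2}$ ($B{\left(Q \right)} = 4 \cdot 3 Q^{2} = 12 Q^{2}$)
$E{\left(L \right)} = -6 + \sqrt{108 + L}$ ($E{\left(L \right)} = -6 + \sqrt{L + 12 \left(-3\right)^{2}} = -6 + \sqrt{L + 12 \cdot 9} = -6 + \sqrt{L + 108} = -6 + \sqrt{108 + L}$)
$E{\left(-6 \right)} \left(-19\right) 24 = \left(-6 + \sqrt{108 - 6}\right) \left(-19\right) 24 = \left(-6 + \sqrt{102}\right) \left(-19\right) 24 = \left(114 - 19 \sqrt{102}\right) 24 = 2736 - 456 \sqrt{102}$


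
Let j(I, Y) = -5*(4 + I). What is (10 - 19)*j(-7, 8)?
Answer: -135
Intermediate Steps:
j(I, Y) = -20 - 5*I
(10 - 19)*j(-7, 8) = (10 - 19)*(-20 - 5*(-7)) = -9*(-20 + 35) = -9*15 = -135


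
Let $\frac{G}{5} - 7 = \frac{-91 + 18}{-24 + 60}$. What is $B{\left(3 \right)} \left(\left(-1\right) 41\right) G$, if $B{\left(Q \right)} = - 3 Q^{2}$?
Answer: $\frac{110085}{4} \approx 27521.0$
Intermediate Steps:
$G = \frac{895}{36}$ ($G = 35 + 5 \frac{-91 + 18}{-24 + 60} = 35 + 5 \left(- \frac{73}{36}\right) = 35 - \frac{365}{36} = \frac{895}{36} \approx 24.861$)
$B{\left(3 \right)} \left(\left(-1\right) 41\right) G = - 3 \cdot 3^{2} \left(\left(-1\right) 41\right) \frac{895}{36} = \left(-3\right) 9 \left(-41\right) \frac{895}{36} = \left(-27\right) \left(-41\right) \frac{895}{36} = 1107 \cdot \frac{895}{36} = \frac{110085}{4}$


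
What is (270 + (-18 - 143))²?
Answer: 11881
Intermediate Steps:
(270 + (-18 - 143))² = (270 - 161)² = 109² = 11881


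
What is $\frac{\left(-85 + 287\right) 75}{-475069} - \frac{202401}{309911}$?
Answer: $- \frac{14407084617}{21032729837} \approx -0.68498$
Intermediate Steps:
$\frac{\left(-85 + 287\right) 75}{-475069} - \frac{202401}{309911} = 202 \cdot 75 \left(- \frac{1}{475069}\right) - \frac{202401}{309911} = 15150 \left(- \frac{1}{475069}\right) - \frac{202401}{309911} = - \frac{15150}{475069} - \frac{202401}{309911} = - \frac{14407084617}{21032729837}$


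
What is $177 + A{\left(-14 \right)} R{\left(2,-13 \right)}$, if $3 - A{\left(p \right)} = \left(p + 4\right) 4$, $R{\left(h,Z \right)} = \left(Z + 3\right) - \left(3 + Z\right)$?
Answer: $177$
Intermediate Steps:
$R{\left(h,Z \right)} = 0$ ($R{\left(h,Z \right)} = \left(3 + Z\right) - \left(3 + Z\right) = 0$)
$A{\left(p \right)} = -13 - 4 p$ ($A{\left(p \right)} = 3 - \left(p + 4\right) 4 = 3 - \left(4 + p\right) 4 = 3 - \left(16 + 4 p\right) = -13 - 4 p$)
$177 + A{\left(-14 \right)} R{\left(2,-13 \right)} = 177 + \left(-13 - -56\right) 0 = 177 + \left(-13 + 56\right) 0 = 177 + 43 \cdot 0 = 177 + 0 = 177$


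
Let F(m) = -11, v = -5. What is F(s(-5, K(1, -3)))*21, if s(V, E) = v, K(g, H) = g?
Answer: -231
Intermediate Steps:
s(V, E) = -5
F(s(-5, K(1, -3)))*21 = -11*21 = -231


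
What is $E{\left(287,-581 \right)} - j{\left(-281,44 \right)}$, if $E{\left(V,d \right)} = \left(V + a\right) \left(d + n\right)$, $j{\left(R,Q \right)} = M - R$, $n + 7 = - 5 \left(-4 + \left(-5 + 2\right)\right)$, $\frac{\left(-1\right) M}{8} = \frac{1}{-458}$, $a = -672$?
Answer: $\frac{48690892}{229} \approx 2.1262 \cdot 10^{5}$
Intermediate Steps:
$M = \frac{4}{229}$ ($M = - \frac{8}{-458} = \left(-8\right) \left(- \frac{1}{458}\right) = \frac{4}{229} \approx 0.017467$)
$n = 28$ ($n = -7 - 5 \left(-4 + \left(-5 + 2\right)\right) = -7 - 5 \left(-4 - 3\right) = -7 - -35 = -7 + 35 = 28$)
$j{\left(R,Q \right)} = \frac{4}{229} - R$
$E{\left(V,d \right)} = \left(-672 + V\right) \left(28 + d\right)$ ($E{\left(V,d \right)} = \left(V - 672\right) \left(d + 28\right) = \left(-672 + V\right) \left(28 + d\right)$)
$E{\left(287,-581 \right)} - j{\left(-281,44 \right)} = \left(-18816 - -390432 + 28 \cdot 287 + 287 \left(-581\right)\right) - \left(\frac{4}{229} - -281\right) = \left(-18816 + 390432 + 8036 - 166747\right) - \left(\frac{4}{229} + 281\right) = 212905 - \frac{64353}{229} = \frac{48690892}{229}$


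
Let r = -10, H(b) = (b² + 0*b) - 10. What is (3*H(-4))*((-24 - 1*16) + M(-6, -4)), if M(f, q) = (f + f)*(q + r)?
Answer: 2304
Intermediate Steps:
H(b) = -10 + b² (H(b) = (b² + 0) - 10 = b² - 10 = -10 + b²)
M(f, q) = 2*f*(-10 + q) (M(f, q) = (f + f)*(q - 10) = (2*f)*(-10 + q) = 2*f*(-10 + q))
(3*H(-4))*((-24 - 1*16) + M(-6, -4)) = (3*(-10 + (-4)²))*((-24 - 1*16) + 2*(-6)*(-10 - 4)) = (3*(-10 + 16))*((-24 - 16) + 2*(-6)*(-14)) = (3*6)*(-40 + 168) = 18*128 = 2304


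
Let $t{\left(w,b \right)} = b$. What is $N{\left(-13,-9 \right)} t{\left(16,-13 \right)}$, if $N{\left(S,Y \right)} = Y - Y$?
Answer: $0$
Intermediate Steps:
$N{\left(S,Y \right)} = 0$
$N{\left(-13,-9 \right)} t{\left(16,-13 \right)} = 0 \left(-13\right) = 0$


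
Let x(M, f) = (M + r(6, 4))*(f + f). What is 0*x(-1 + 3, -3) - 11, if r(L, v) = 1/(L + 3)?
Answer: -11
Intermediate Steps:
r(L, v) = 1/(3 + L)
x(M, f) = 2*f*(⅑ + M) (x(M, f) = (M + 1/(3 + 6))*(f + f) = (M + 1/9)*(2*f) = (M + ⅑)*(2*f) = (⅑ + M)*(2*f) = 2*f*(⅑ + M))
0*x(-1 + 3, -3) - 11 = 0*((2/9)*(-3)*(1 + 9*(-1 + 3))) - 11 = 0*((2/9)*(-3)*(1 + 9*2)) - 11 = 0*((2/9)*(-3)*(1 + 18)) - 11 = 0*((2/9)*(-3)*19) - 11 = 0*(-38/3) - 11 = 0 - 11 = -11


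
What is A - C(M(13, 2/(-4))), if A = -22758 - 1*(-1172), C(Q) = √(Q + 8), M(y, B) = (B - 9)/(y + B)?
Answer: -21586 - √181/5 ≈ -21589.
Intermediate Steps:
M(y, B) = (-9 + B)/(B + y)
C(Q) = √(8 + Q)
A = -21586 (A = -22758 + 1172 = -21586)
A - C(M(13, 2/(-4))) = -21586 - √(8 + (-9 + 2/(-4))/(2/(-4) + 13)) = -21586 - √(8 + (-9 + 2*(-¼))/(2*(-¼) + 13)) = -21586 - √(8 + (-9 - ½)/(-½ + 13)) = -21586 - √(8 - 19/2/(25/2)) = -21586 - √(8 + (2/25)*(-19/2)) = -21586 - √(8 - 19/25) = -21586 - √(181/25) = -21586 - √181/5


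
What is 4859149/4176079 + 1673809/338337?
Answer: 8633988510124/1412922040623 ≈ 6.1107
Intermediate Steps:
4859149/4176079 + 1673809/338337 = 8633988510124/1412922040623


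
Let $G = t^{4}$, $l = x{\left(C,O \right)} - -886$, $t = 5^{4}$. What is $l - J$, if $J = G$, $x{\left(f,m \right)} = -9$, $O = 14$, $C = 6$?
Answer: $-152587889748$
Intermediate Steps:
$t = 625$
$l = 877$ ($l = -9 - -886 = -9 + 886 = 877$)
$G = 152587890625$ ($G = 625^{4} = 152587890625$)
$J = 152587890625$
$l - J = 877 - 152587890625 = -152587889748$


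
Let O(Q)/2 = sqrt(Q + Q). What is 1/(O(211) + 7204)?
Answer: 1801/12973982 - sqrt(422)/25947964 ≈ 0.00013802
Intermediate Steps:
O(Q) = 2*sqrt(2)*sqrt(Q) (O(Q) = 2*sqrt(Q + Q) = 2*sqrt(2*Q) = 2*(sqrt(2)*sqrt(Q)) = 2*sqrt(2)*sqrt(Q))
1/(O(211) + 7204) = 1/(2*sqrt(2)*sqrt(211) + 7204) = 1/(2*sqrt(422) + 7204) = 1/(7204 + 2*sqrt(422))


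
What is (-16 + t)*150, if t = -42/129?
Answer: -105300/43 ≈ -2448.8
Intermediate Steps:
t = -14/43 (t = -42*1/129 = -14/43 ≈ -0.32558)
(-16 + t)*150 = (-16 - 14/43)*150 = -702/43*150 = -105300/43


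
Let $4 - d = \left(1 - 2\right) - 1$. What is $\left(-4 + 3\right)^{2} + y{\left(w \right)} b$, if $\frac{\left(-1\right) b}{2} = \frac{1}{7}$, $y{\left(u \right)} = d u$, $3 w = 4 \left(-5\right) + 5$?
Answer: $\frac{67}{7} \approx 9.5714$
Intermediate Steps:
$d = 6$ ($d = 4 - \left(\left(1 - 2\right) - 1\right) = 4 - \left(-1 - 1\right) = 4 - -2 = 4 + 2 = 6$)
$w = -5$ ($w = \frac{4 \left(-5\right) + 5}{3} = \frac{-20 + 5}{3} = \frac{1}{3} \left(-15\right) = -5$)
$y{\left(u \right)} = 6 u$
$b = - \frac{2}{7} \approx -0.28571$
$\left(-4 + 3\right)^{2} + y{\left(w \right)} b = \left(-4 + 3\right)^{2} + 6 \left(-5\right) \left(- \frac{2}{7}\right) = \left(-1\right)^{2} - - \frac{60}{7} = 1 + \frac{60}{7} = \frac{67}{7}$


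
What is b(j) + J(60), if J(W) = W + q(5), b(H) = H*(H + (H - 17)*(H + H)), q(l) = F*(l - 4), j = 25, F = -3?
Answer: 10682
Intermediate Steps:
q(l) = 12 - 3*l (q(l) = -3*(l - 4) = -3*(-4 + l) = 12 - 3*l)
b(H) = H*(H + 2*H*(-17 + H)) (b(H) = H*(H + (-17 + H)*(2*H)) = H*(H + 2*H*(-17 + H)))
J(W) = -3 + W (J(W) = W + (12 - 3*5) = W + (12 - 15) = W - 3 = -3 + W)
b(j) + J(60) = 25²*(-33 + 2*25) + (-3 + 60) = 625*(-33 + 50) + 57 = 625*17 + 57 = 10625 + 57 = 10682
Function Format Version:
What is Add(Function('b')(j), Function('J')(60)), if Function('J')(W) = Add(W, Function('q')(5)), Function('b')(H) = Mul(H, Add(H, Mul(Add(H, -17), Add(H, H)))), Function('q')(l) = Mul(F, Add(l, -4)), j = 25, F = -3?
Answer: 10682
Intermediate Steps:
Function('q')(l) = Add(12, Mul(-3, l)) (Function('q')(l) = Mul(-3, Add(l, -4)) = Mul(-3, Add(-4, l)) = Add(12, Mul(-3, l)))
Function('b')(H) = Mul(H, Add(H, Mul(2, H, Add(-17, H)))) (Function('b')(H) = Mul(H, Add(H, Mul(Add(-17, H), Mul(2, H)))) = Mul(H, Add(H, Mul(2, H, Add(-17, H)))))
Function('J')(W) = Add(-3, W) (Function('J')(W) = Add(W, Add(12, Mul(-3, 5))) = Add(W, Add(12, -15)) = Add(W, -3) = Add(-3, W))
Add(Function('b')(j), Function('J')(60)) = Add(Mul(Pow(25, 2), Add(-33, Mul(2, 25))), Add(-3, 60)) = Add(Mul(625, Add(-33, 50)), 57) = Add(Mul(625, 17), 57) = Add(10625, 57) = 10682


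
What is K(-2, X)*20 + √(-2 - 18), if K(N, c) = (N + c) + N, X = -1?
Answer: -100 + 2*I*√5 ≈ -100.0 + 4.4721*I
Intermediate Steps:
K(N, c) = c + 2*N
K(-2, X)*20 + √(-2 - 18) = (-1 + 2*(-2))*20 + √(-2 - 18) = (-1 - 4)*20 + √(-20) = -5*20 + 2*I*√5 = -100 + 2*I*√5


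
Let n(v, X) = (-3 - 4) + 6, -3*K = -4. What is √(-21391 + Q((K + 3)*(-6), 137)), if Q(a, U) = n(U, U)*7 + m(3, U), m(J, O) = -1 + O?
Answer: I*√21262 ≈ 145.81*I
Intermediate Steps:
K = 4/3 (K = -⅓*(-4) = 4/3 ≈ 1.3333)
n(v, X) = -1 (n(v, X) = -7 + 6 = -1)
Q(a, U) = -8 + U (Q(a, U) = -1*7 + (-1 + U) = -7 + (-1 + U) = -8 + U)
√(-21391 + Q((K + 3)*(-6), 137)) = √(-21391 + (-8 + 137)) = √(-21391 + 129) = √(-21262) = I*√21262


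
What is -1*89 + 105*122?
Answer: 12721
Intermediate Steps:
-1*89 + 105*122 = -89 + 12810 = 12721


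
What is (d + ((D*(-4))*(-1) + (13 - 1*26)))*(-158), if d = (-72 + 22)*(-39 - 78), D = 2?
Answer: -923510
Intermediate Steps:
d = 5850 (d = -50*(-117) = 5850)
(d + ((D*(-4))*(-1) + (13 - 1*26)))*(-158) = (5850 + ((2*(-4))*(-1) + (13 - 1*26)))*(-158) = (5850 + (-8*(-1) + (13 - 26)))*(-158) = (5850 + (8 - 13))*(-158) = (5850 - 5)*(-158) = 5845*(-158) = -923510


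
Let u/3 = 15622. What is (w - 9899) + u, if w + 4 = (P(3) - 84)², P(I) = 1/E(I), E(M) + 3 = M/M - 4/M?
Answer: 4406949/100 ≈ 44070.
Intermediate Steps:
u = 46866 (u = 3*15622 = 46866)
E(M) = -2 - 4/M (E(M) = -3 + (M/M - 4/M) = -3 + (1 - 4/M) = -2 - 4/M)
P(I) = 1/(-2 - 4/I)
w = 710249/100 (w = -4 + (-1*3/(4 + 2*3) - 84)² = -4 + (-1*3/(4 + 6) - 84)² = -4 + (-1*3/10 - 84)² = -4 + (-1*3*⅒ - 84)² = -4 + (-3/10 - 84)² = -4 + (-843/10)² = -4 + 710649/100 = 710249/100 ≈ 7102.5)
(w - 9899) + u = (710249/100 - 9899) + 46866 = -279651/100 + 46866 = 4406949/100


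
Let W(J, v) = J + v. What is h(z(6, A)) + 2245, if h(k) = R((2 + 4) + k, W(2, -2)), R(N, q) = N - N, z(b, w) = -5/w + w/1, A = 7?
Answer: 2245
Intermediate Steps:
z(b, w) = w - 5/w (z(b, w) = -5/w + w*1 = -5/w + w = w - 5/w)
R(N, q) = 0
h(k) = 0
h(z(6, A)) + 2245 = 0 + 2245 = 2245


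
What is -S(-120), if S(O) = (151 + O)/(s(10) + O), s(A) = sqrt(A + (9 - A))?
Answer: 31/117 ≈ 0.26496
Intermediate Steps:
s(A) = 3 (s(A) = sqrt(9) = 3)
S(O) = (151 + O)/(3 + O)
-S(-120) = -(151 - 120)/(3 - 120) = -31/(-117) = -(-1)*31/117 = -1*(-31/117) = 31/117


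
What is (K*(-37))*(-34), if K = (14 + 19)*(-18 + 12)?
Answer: -249084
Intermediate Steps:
K = -198 (K = 33*(-6) = -198)
(K*(-37))*(-34) = -198*(-37)*(-34) = 7326*(-34) = -249084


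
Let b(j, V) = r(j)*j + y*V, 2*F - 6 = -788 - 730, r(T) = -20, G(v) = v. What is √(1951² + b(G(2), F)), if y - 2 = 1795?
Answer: 3*√271981 ≈ 1564.6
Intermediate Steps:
y = 1797 (y = 2 + 1795 = 1797)
F = -756 (F = 3 + (-788 - 730)/2 = 3 + (½)*(-1518) = 3 - 759 = -756)
b(j, V) = -20*j + 1797*V
√(1951² + b(G(2), F)) = √(1951² + (-20*2 + 1797*(-756))) = √(3806401 + (-40 - 1358532)) = √(3806401 - 1358572) = √2447829 = 3*√271981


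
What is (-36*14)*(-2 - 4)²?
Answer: -18144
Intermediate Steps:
(-36*14)*(-2 - 4)² = -504*(-6)² = -504*36 = -18144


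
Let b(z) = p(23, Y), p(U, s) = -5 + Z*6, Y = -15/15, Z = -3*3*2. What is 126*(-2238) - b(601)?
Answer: -281875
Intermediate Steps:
Z = -18 (Z = -9*2 = -18)
Y = -1 (Y = -15*1/15 = -1)
p(U, s) = -113 (p(U, s) = -5 - 18*6 = -5 - 108 = -113)
b(z) = -113
126*(-2238) - b(601) = 126*(-2238) - 1*(-113) = -281988 + 113 = -281875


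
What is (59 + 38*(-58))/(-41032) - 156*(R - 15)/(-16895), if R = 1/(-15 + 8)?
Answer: -424826727/4852649480 ≈ -0.087545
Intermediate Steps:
R = -⅐ (R = 1/(-7) = -⅐ ≈ -0.14286)
(59 + 38*(-58))/(-41032) - 156*(R - 15)/(-16895) = (59 + 38*(-58))/(-41032) - 156*(-⅐ - 15)/(-16895) = (59 - 2204)*(-1/41032) - 156*(-106)/7*(-1/16895) = -2145*(-1/41032) - 12*(-1378/7)*(-1/16895) = 2145/41032 + (16536/7)*(-1/16895) = 2145/41032 - 16536/118265 = -424826727/4852649480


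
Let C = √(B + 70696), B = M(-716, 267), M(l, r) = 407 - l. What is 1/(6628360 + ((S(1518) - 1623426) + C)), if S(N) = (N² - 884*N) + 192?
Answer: 5967538/35611509709625 - √71819/35611509709625 ≈ 1.6757e-7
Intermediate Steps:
B = 1123 (B = 407 - 1*(-716) = 407 + 716 = 1123)
C = √71819 (C = √(1123 + 70696) = √71819 ≈ 267.99)
S(N) = 192 + N² - 884*N
1/(6628360 + ((S(1518) - 1623426) + C)) = 1/(6628360 + (((192 + 1518² - 884*1518) - 1623426) + √71819)) = 1/(6628360 + (((192 + 2304324 - 1341912) - 1623426) + √71819)) = 1/(6628360 + ((962604 - 1623426) + √71819)) = 1/(6628360 + (-660822 + √71819)) = 1/(5967538 + √71819)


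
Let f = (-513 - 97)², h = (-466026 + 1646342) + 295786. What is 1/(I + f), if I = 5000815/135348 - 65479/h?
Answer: 33297908916/12391380716072173 ≈ 2.6872e-6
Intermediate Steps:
h = 1476102 (h = 1180316 + 295786 = 1476102)
I = 1228808428573/33297908916 (I = 5000815/135348 - 65479/1476102 = 1228808428573/33297908916 ≈ 36.903)
f = 372100 (f = (-610)² = 372100)
1/(I + f) = 1/(1228808428573/33297908916 + 372100) = 1/(12391380716072173/33297908916) = 33297908916/12391380716072173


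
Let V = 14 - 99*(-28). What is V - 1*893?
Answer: 1893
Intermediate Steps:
V = 2786 (V = 14 + 2772 = 2786)
V - 1*893 = 2786 - 1*893 = 2786 - 893 = 1893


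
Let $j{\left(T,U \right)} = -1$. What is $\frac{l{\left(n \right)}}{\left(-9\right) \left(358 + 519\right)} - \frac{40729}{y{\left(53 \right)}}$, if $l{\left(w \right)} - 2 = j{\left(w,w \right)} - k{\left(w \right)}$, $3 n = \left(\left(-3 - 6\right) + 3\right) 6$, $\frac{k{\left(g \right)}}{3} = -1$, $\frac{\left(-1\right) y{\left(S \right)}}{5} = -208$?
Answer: $- \frac{24729089}{631440} \approx -39.163$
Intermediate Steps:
$y{\left(S \right)} = 1040$ ($y{\left(S \right)} = \left(-5\right) \left(-208\right) = 1040$)
$k{\left(g \right)} = -3$ ($k{\left(g \right)} = 3 \left(-1\right) = -3$)
$n = -12$ ($n = \frac{\left(\left(-3 - 6\right) + 3\right) 6}{3} = \frac{\left(-9 + 3\right) 6}{3} = \frac{\left(-6\right) 6}{3} = \frac{1}{3} \left(-36\right) = -12$)
$l{\left(w \right)} = 4$ ($l{\left(w \right)} = 2 - -2 = 2 + \left(-1 + 3\right) = 2 + 2 = 4$)
$\frac{l{\left(n \right)}}{\left(-9\right) \left(358 + 519\right)} - \frac{40729}{y{\left(53 \right)}} = \frac{4}{\left(-9\right) \left(358 + 519\right)} - \frac{40729}{1040} = \frac{4}{\left(-9\right) 877} - \frac{3133}{80} = \frac{4}{-7893} - \frac{3133}{80} = 4 \left(- \frac{1}{7893}\right) - \frac{3133}{80} = - \frac{4}{7893} - \frac{3133}{80} = - \frac{24729089}{631440}$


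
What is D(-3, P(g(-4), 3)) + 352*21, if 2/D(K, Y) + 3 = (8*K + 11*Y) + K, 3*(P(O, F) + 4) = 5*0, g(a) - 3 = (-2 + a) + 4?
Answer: 273503/37 ≈ 7392.0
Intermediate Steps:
g(a) = 5 + a (g(a) = 3 + ((-2 + a) + 4) = 3 + (2 + a) = 5 + a)
P(O, F) = -4 (P(O, F) = -4 + (5*0)/3 = -4 + (⅓)*0 = -4 + 0 = -4)
D(K, Y) = 2/(-3 + 9*K + 11*Y) (D(K, Y) = 2/(-3 + ((8*K + 11*Y) + K)) = 2/(-3 + (9*K + 11*Y)) = 2/(-3 + 9*K + 11*Y))
D(-3, P(g(-4), 3)) + 352*21 = 2/(-3 + 9*(-3) + 11*(-4)) + 352*21 = 2/(-3 - 27 - 44) + 7392 = 2/(-74) + 7392 = 2*(-1/74) + 7392 = -1/37 + 7392 = 273503/37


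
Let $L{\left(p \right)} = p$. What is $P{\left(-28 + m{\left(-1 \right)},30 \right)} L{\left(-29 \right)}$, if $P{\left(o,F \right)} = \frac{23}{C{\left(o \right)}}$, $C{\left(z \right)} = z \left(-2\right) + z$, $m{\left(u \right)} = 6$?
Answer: $- \frac{667}{22} \approx -30.318$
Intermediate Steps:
$C{\left(z \right)} = - z$ ($C{\left(z \right)} = - 2 z + z = - z$)
$P{\left(o,F \right)} = - \frac{23}{o}$ ($P{\left(o,F \right)} = \frac{23}{\left(-1\right) o} = 23 \left(- \frac{1}{o}\right) = - \frac{23}{o}$)
$P{\left(-28 + m{\left(-1 \right)},30 \right)} L{\left(-29 \right)} = - \frac{23}{-28 + 6} \left(-29\right) = - \frac{23}{-22} \left(-29\right) = \left(-23\right) \left(- \frac{1}{22}\right) \left(-29\right) = \frac{23}{22} \left(-29\right) = - \frac{667}{22}$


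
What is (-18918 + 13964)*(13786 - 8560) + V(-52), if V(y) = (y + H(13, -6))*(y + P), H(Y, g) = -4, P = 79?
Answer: -25891116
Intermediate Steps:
V(y) = (-4 + y)*(79 + y) (V(y) = (y - 4)*(y + 79) = (-4 + y)*(79 + y))
(-18918 + 13964)*(13786 - 8560) + V(-52) = (-18918 + 13964)*(13786 - 8560) + (-316 + (-52)² + 75*(-52)) = -4954*5226 + (-316 + 2704 - 3900) = -25889604 - 1512 = -25891116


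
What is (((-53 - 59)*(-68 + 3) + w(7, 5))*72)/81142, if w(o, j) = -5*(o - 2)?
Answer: 261180/40571 ≈ 6.4376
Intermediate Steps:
w(o, j) = 10 - 5*o (w(o, j) = -5*(-2 + o) = 10 - 5*o)
(((-53 - 59)*(-68 + 3) + w(7, 5))*72)/81142 = (((-53 - 59)*(-68 + 3) + (10 - 5*7))*72)/81142 = ((-112*(-65) + (10 - 35))*72)*(1/81142) = ((7280 - 25)*72)*(1/81142) = (7255*72)*(1/81142) = 522360*(1/81142) = 261180/40571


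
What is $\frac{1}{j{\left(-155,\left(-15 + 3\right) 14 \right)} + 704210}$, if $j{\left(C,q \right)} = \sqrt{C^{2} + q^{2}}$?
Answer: $\frac{704210}{495911671851} - \frac{\sqrt{52249}}{495911671851} \approx 1.4196 \cdot 10^{-6}$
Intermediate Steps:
$\frac{1}{j{\left(-155,\left(-15 + 3\right) 14 \right)} + 704210} = \frac{1}{\sqrt{\left(-155\right)^{2} + \left(\left(-15 + 3\right) 14\right)^{2}} + 704210} = \frac{1}{\sqrt{24025 + \left(\left(-12\right) 14\right)^{2}} + 704210} = \frac{1}{\sqrt{24025 + \left(-168\right)^{2}} + 704210} = \frac{1}{\sqrt{24025 + 28224} + 704210} = \frac{1}{\sqrt{52249} + 704210} = \frac{1}{704210 + \sqrt{52249}}$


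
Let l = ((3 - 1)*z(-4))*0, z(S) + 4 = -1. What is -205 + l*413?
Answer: -205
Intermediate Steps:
z(S) = -5 (z(S) = -4 - 1 = -5)
l = 0 (l = ((3 - 1)*(-5))*0 = (2*(-5))*0 = -10*0 = 0)
-205 + l*413 = -205 + 0*413 = -205 + 0 = -205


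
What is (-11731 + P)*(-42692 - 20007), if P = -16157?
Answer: 1748549712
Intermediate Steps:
(-11731 + P)*(-42692 - 20007) = (-11731 - 16157)*(-42692 - 20007) = -27888*(-62699) = 1748549712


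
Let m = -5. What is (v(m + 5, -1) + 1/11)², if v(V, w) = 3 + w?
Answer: 529/121 ≈ 4.3719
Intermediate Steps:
(v(m + 5, -1) + 1/11)² = ((3 - 1) + 1/11)² = (2 + 1*(1/11))² = (2 + 1/11)² = (23/11)² = 529/121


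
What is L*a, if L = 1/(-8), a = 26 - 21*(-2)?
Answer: -17/2 ≈ -8.5000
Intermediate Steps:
a = 68 (a = 26 + 42 = 68)
L = -⅛ ≈ -0.12500
L*a = -⅛*68 = -17/2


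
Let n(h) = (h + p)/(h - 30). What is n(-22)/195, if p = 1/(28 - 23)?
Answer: 109/50700 ≈ 0.0021499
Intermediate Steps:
p = 1/5 ≈ 0.20000
n(h) = (1/5 + h)/(-30 + h) (n(h) = (h + 1/5)/(h - 30) = (1/5 + h)/(-30 + h))
n(-22)/195 = ((1/5 - 22)/(-30 - 22))/195 = (-109/5/(-52))*(1/195) = -1/52*(-109/5)*(1/195) = (109/260)*(1/195) = 109/50700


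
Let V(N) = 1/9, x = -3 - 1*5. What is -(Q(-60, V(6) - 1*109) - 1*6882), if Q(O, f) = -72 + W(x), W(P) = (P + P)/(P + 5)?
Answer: 20846/3 ≈ 6948.7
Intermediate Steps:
x = -8 (x = -3 - 5 = -8)
W(P) = 2*P/(5 + P) (W(P) = (2*P)/(5 + P) = 2*P/(5 + P))
V(N) = ⅑
Q(O, f) = -200/3 (Q(O, f) = -72 + 2*(-8)/(5 - 8) = -72 + 2*(-8)/(-3) = -72 + 2*(-8)*(-⅓) = -72 + 16/3 = -200/3)
-(Q(-60, V(6) - 1*109) - 1*6882) = -(-200/3 - 1*6882) = -(-200/3 - 6882) = -1*(-20846/3) = 20846/3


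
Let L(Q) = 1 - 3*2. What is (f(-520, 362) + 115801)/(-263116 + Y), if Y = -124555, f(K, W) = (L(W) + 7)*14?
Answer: -115829/387671 ≈ -0.29878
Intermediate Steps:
L(Q) = -5 (L(Q) = 1 - 6 = -5)
f(K, W) = 28 (f(K, W) = (-5 + 7)*14 = 2*14 = 28)
(f(-520, 362) + 115801)/(-263116 + Y) = (28 + 115801)/(-263116 - 124555) = 115829/(-387671) = 115829*(-1/387671) = -115829/387671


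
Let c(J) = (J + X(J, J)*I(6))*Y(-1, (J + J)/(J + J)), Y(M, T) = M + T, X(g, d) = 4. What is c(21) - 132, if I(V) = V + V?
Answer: -132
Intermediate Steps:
I(V) = 2*V
c(J) = 0 (c(J) = (J + 4*(2*6))*(-1 + (J + J)/(J + J)) = (J + 4*12)*(-1 + (2*J)/((2*J))) = (J + 48)*(-1 + (2*J)*(1/(2*J))) = (48 + J)*(-1 + 1) = (48 + J)*0 = 0)
c(21) - 132 = 0 - 132 = -132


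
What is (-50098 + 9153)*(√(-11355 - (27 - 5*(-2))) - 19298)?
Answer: 790156610 - 327560*I*√178 ≈ 7.9016e+8 - 4.3702e+6*I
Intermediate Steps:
(-50098 + 9153)*(√(-11355 - (27 - 5*(-2))) - 19298) = -40945*(√(-11355 - (27 + 10)) - 19298) = -40945*(√(-11355 - 1*37) - 19298) = -40945*(√(-11355 - 37) - 19298) = -40945*(√(-11392) - 19298) = -40945*(8*I*√178 - 19298) = -40945*(-19298 + 8*I*√178) = 790156610 - 327560*I*√178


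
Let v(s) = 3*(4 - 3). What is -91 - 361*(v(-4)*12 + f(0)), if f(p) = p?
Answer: -13087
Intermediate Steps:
v(s) = 3 (v(s) = 3*1 = 3)
-91 - 361*(v(-4)*12 + f(0)) = -91 - 361*(3*12 + 0) = -91 - 361*(36 + 0) = -91 - 361*36 = -91 - 12996 = -13087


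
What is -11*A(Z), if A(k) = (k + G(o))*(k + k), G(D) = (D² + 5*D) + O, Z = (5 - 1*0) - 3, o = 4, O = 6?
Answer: -1936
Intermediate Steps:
Z = 2 (Z = (5 + 0) - 3 = 5 - 3 = 2)
G(D) = 6 + D² + 5*D (G(D) = (D² + 5*D) + 6 = 6 + D² + 5*D)
A(k) = 2*k*(42 + k) (A(k) = (k + (6 + 4² + 5*4))*(k + k) = (k + (6 + 16 + 20))*(2*k) = (k + 42)*(2*k) = (42 + k)*(2*k) = 2*k*(42 + k))
-11*A(Z) = -22*2*(42 + 2) = -22*2*44 = -11*176 = -1936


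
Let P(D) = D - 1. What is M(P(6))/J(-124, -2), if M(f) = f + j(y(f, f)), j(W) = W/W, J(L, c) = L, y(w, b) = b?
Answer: -3/62 ≈ -0.048387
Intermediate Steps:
P(D) = -1 + D
j(W) = 1
M(f) = 1 + f (M(f) = f + 1 = 1 + f)
M(P(6))/J(-124, -2) = (1 + (-1 + 6))/(-124) = (1 + 5)*(-1/124) = 6*(-1/124) = -3/62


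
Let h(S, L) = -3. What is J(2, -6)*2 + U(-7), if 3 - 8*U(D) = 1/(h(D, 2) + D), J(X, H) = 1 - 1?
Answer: 31/80 ≈ 0.38750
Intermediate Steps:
J(X, H) = 0
U(D) = 3/8 - 1/(8*(-3 + D))
J(2, -6)*2 + U(-7) = 0*2 + (-10 + 3*(-7))/(8*(-3 - 7)) = 0 + (⅛)*(-10 - 21)/(-10) = 0 + (⅛)*(-⅒)*(-31) = 0 + 31/80 = 31/80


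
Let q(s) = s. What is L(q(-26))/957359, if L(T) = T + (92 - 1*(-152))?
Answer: 218/957359 ≈ 0.00022771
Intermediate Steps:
L(T) = 244 + T (L(T) = T + (92 + 152) = T + 244 = 244 + T)
L(q(-26))/957359 = (244 - 26)/957359 = 218*(1/957359) = 218/957359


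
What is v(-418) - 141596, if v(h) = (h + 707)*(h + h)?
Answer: -383200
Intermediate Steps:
v(h) = 2*h*(707 + h) (v(h) = (707 + h)*(2*h) = 2*h*(707 + h))
v(-418) - 141596 = 2*(-418)*(707 - 418) - 141596 = 2*(-418)*289 - 141596 = -241604 - 141596 = -383200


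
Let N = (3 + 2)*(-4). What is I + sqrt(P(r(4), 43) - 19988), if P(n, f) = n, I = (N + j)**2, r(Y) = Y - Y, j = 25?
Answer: 25 + 2*I*sqrt(4997) ≈ 25.0 + 141.38*I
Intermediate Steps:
r(Y) = 0
N = -20 (N = 5*(-4) = -20)
I = 25 (I = (-20 + 25)**2 = 5**2 = 25)
I + sqrt(P(r(4), 43) - 19988) = 25 + sqrt(0 - 19988) = 25 + sqrt(-19988) = 25 + 2*I*sqrt(4997)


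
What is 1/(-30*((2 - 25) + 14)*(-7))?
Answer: -1/1890 ≈ -0.00052910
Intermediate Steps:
1/(-30*((2 - 25) + 14)*(-7)) = 1/(-30*(-23 + 14)*(-7)) = 1/(-30*(-9)*(-7)) = 1/(270*(-7)) = 1/(-1890) = -1/1890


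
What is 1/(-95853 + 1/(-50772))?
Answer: -50772/4866648517 ≈ -1.0433e-5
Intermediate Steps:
1/(-95853 + 1/(-50772)) = 1/(-95853 - 1/50772) = 1/(-4866648517/50772) = -50772/4866648517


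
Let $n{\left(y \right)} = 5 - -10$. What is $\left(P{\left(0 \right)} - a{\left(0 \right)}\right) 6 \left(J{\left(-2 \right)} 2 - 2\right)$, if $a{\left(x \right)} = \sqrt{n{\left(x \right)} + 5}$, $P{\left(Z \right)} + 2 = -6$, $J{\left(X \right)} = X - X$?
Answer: $96 + 24 \sqrt{5} \approx 149.67$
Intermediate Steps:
$J{\left(X \right)} = 0$
$P{\left(Z \right)} = -8$ ($P{\left(Z \right)} = -2 - 6 = -8$)
$n{\left(y \right)} = 15$ ($n{\left(y \right)} = 5 + 10 = 15$)
$a{\left(x \right)} = 2 \sqrt{5}$ ($a{\left(x \right)} = \sqrt{15 + 5} = \sqrt{20} = 2 \sqrt{5}$)
$\left(P{\left(0 \right)} - a{\left(0 \right)}\right) 6 \left(J{\left(-2 \right)} 2 - 2\right) = \left(-8 - 2 \sqrt{5}\right) 6 \left(0 \cdot 2 - 2\right) = \left(-8 - 2 \sqrt{5}\right) 6 \left(0 - 2\right) = \left(-48 - 12 \sqrt{5}\right) \left(-2\right) = 96 + 24 \sqrt{5}$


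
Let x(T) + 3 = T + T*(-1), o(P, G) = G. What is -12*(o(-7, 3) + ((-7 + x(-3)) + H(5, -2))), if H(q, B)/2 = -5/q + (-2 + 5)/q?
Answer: 468/5 ≈ 93.600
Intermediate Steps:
x(T) = -3 (x(T) = -3 + (T + T*(-1)) = -3 + (T - T) = -3 + 0 = -3)
H(q, B) = -4/q (H(q, B) = 2*(-5/q + (-2 + 5)/q) = 2*(-5/q + 3/q) = 2*(-2/q) = -4/q)
-12*(o(-7, 3) + ((-7 + x(-3)) + H(5, -2))) = -12*(3 + ((-7 - 3) - 4/5)) = -12*(3 + (-10 - 4*1/5)) = -12*(3 + (-10 - 4/5)) = -12*(3 - 54/5) = -12*(-39/5) = 468/5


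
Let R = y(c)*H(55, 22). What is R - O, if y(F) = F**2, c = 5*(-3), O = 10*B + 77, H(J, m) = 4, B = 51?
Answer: 313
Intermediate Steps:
O = 587 (O = 10*51 + 77 = 510 + 77 = 587)
c = -15
R = 900 (R = (-15)**2*4 = 225*4 = 900)
R - O = 900 - 1*587 = 900 - 587 = 313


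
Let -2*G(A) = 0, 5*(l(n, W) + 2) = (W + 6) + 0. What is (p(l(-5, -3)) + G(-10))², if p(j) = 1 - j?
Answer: 144/25 ≈ 5.7600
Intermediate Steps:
l(n, W) = -⅘ + W/5 (l(n, W) = -2 + ((W + 6) + 0)/5 = -2 + ((6 + W) + 0)/5 = -2 + (6 + W)/5 = -2 + (6/5 + W/5) = -⅘ + W/5)
G(A) = 0 (G(A) = -½*0 = 0)
(p(l(-5, -3)) + G(-10))² = ((1 - (-⅘ + (⅕)*(-3))) + 0)² = ((1 - (-⅘ - ⅗)) + 0)² = ((1 - 1*(-7/5)) + 0)² = ((1 + 7/5) + 0)² = (12/5 + 0)² = (12/5)² = 144/25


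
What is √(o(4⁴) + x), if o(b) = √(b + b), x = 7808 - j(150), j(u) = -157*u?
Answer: √(31358 + 16*√2) ≈ 177.15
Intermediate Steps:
x = 31358 (x = 7808 - (-157)*150 = 7808 - 1*(-23550) = 7808 + 23550 = 31358)
o(b) = √2*√b (o(b) = √(2*b) = √2*√b)
√(o(4⁴) + x) = √(√2*√(4⁴) + 31358) = √(√2*√256 + 31358) = √(√2*16 + 31358) = √(16*√2 + 31358) = √(31358 + 16*√2)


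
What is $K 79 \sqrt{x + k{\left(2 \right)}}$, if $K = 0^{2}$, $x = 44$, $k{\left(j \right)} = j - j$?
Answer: $0$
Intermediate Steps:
$k{\left(j \right)} = 0$
$K = 0$
$K 79 \sqrt{x + k{\left(2 \right)}} = 0 \cdot 79 \sqrt{44 + 0} = 0 \sqrt{44} = 0 \cdot 2 \sqrt{11} = 0$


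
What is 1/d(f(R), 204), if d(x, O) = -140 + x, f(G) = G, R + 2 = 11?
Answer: -1/131 ≈ -0.0076336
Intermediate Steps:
R = 9 (R = -2 + 11 = 9)
1/d(f(R), 204) = 1/(-140 + 9) = 1/(-131) = -1/131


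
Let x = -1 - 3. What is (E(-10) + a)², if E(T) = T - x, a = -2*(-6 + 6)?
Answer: 36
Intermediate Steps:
x = -4
a = 0 (a = -2*0 = 0)
E(T) = 4 + T (E(T) = T - 1*(-4) = T + 4 = 4 + T)
(E(-10) + a)² = ((4 - 10) + 0)² = (-6 + 0)² = (-6)² = 36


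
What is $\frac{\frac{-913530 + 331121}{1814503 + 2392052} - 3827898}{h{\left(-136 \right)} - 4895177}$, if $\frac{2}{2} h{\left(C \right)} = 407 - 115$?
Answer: $\frac{16102264053799}{20590602971175} \approx 0.78202$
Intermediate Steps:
$h{\left(C \right)} = 292$ ($h{\left(C \right)} = 407 - 115 = 292$)
$\frac{\frac{-913530 + 331121}{1814503 + 2392052} - 3827898}{h{\left(-136 \right)} - 4895177} = \frac{\frac{-913530 + 331121}{1814503 + 2392052} - 3827898}{292 - 4895177} = \frac{- \frac{582409}{4206555} - 3827898}{-4894885} = \left(\left(-582409\right) \frac{1}{4206555} - 3827898\right) \left(- \frac{1}{4894885}\right) = \left(- \frac{582409}{4206555} - 3827898\right) \left(- \frac{1}{4894885}\right) = \left(- \frac{16102264053799}{4206555}\right) \left(- \frac{1}{4894885}\right) = \frac{16102264053799}{20590602971175}$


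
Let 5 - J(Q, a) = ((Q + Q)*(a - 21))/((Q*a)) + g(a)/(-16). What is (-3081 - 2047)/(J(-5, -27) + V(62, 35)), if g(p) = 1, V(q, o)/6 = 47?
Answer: -738432/40825 ≈ -18.088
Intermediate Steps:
V(q, o) = 282 (V(q, o) = 6*47 = 282)
J(Q, a) = 81/16 - 2*(-21 + a)/a (J(Q, a) = 5 - (((Q + Q)*(a - 21))/((Q*a)) + 1/(-16)) = 5 - (((2*Q)*(-21 + a))*(1/(Q*a)) + 1*(-1/16)) = 5 - ((2*Q*(-21 + a))*(1/(Q*a)) - 1/16) = 5 - (2*(-21 + a)/a - 1/16) = 5 - (-1/16 + 2*(-21 + a)/a) = 5 + (1/16 - 2*(-21 + a)/a) = 81/16 - 2*(-21 + a)/a)
(-3081 - 2047)/(J(-5, -27) + V(62, 35)) = (-3081 - 2047)/((49/16 + 42/(-27)) + 282) = -5128/((49/16 + 42*(-1/27)) + 282) = -5128/((49/16 - 14/9) + 282) = -5128/(217/144 + 282) = -5128/40825/144 = -5128*144/40825 = -738432/40825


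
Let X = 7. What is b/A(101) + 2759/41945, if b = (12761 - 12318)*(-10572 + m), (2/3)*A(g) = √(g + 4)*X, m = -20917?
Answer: 2759/41945 - 27899254*√105/2205 ≈ -1.2965e+5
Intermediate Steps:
A(g) = 21*√(4 + g)/2 (A(g) = 3*(√(g + 4)*7)/2 = 3*(√(4 + g)*7)/2 = 3*(7*√(4 + g))/2 = 21*√(4 + g)/2)
b = -13949627 (b = (12761 - 12318)*(-10572 - 20917) = 443*(-31489) = -13949627)
b/A(101) + 2759/41945 = -13949627*2/(21*√(4 + 101)) + 2759/41945 = -13949627*2*√105/2205 + 2759*(1/41945) = -27899254*√105/2205 + 2759/41945 = 2759/41945 - 27899254*√105/2205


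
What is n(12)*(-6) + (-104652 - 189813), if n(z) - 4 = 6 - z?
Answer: -294453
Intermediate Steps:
n(z) = 10 - z (n(z) = 4 + (6 - z) = 10 - z)
n(12)*(-6) + (-104652 - 189813) = (10 - 1*12)*(-6) + (-104652 - 189813) = (10 - 12)*(-6) - 294465 = -2*(-6) - 294465 = 12 - 294465 = -294453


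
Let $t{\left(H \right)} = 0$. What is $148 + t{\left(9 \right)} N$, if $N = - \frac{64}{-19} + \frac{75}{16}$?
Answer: $148$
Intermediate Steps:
$N = \frac{2449}{304}$ ($N = \left(-64\right) \left(- \frac{1}{19}\right) + 75 \cdot \frac{1}{16} = \frac{64}{19} + \frac{75}{16} = \frac{2449}{304} \approx 8.0559$)
$148 + t{\left(9 \right)} N = 148 + 0 \cdot \frac{2449}{304} = 148 + 0 = 148$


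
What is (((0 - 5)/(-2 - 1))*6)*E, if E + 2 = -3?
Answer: -50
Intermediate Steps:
E = -5 (E = -2 - 3 = -5)
(((0 - 5)/(-2 - 1))*6)*E = (((0 - 5)/(-2 - 1))*6)*(-5) = (-5/(-3)*6)*(-5) = (-5*(-⅓)*6)*(-5) = ((5/3)*6)*(-5) = 10*(-5) = -50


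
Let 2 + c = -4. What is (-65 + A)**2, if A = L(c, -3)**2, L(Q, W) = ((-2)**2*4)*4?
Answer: 16248961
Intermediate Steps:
c = -6 (c = -2 - 4 = -6)
L(Q, W) = 64 (L(Q, W) = (4*4)*4 = 16*4 = 64)
A = 4096 (A = 64**2 = 4096)
(-65 + A)**2 = (-65 + 4096)**2 = 4031**2 = 16248961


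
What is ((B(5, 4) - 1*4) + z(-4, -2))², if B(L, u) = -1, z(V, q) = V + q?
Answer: 121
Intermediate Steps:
((B(5, 4) - 1*4) + z(-4, -2))² = ((-1 - 1*4) + (-4 - 2))² = ((-1 - 4) - 6)² = (-5 - 6)² = (-11)² = 121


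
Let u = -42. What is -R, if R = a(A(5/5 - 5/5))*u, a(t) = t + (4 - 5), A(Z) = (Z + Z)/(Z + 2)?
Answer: -42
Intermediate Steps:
A(Z) = 2*Z/(2 + Z) (A(Z) = (2*Z)/(2 + Z) = 2*Z/(2 + Z))
a(t) = -1 + t (a(t) = t - 1 = -1 + t)
R = 42 (R = (-1 + 2*(5/5 - 5/5)/(2 + (5/5 - 5/5)))*(-42) = (-1 + 2*(5*(1/5) - 5*1/5)/(2 + (5*(1/5) - 5*1/5)))*(-42) = (-1 + 2*(1 - 1)/(2 + (1 - 1)))*(-42) = (-1 + 2*0/(2 + 0))*(-42) = (-1 + 2*0/2)*(-42) = (-1 + 2*0*(1/2))*(-42) = (-1 + 0)*(-42) = -1*(-42) = 42)
-R = -1*42 = -42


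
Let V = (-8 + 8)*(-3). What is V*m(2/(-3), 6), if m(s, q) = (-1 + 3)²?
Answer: 0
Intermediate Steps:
m(s, q) = 4 (m(s, q) = 2² = 4)
V = 0 (V = 0*(-3) = 0)
V*m(2/(-3), 6) = 0*4 = 0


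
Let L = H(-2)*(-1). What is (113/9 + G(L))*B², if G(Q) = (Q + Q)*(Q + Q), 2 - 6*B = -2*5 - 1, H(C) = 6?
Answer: 238121/324 ≈ 734.94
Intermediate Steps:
L = -6 (L = 6*(-1) = -6)
B = 13/6 (B = ⅓ - (-2*5 - 1)/6 = ⅓ - (-10 - 1)/6 = ⅓ - ⅙*(-11) = ⅓ + 11/6 = 13/6 ≈ 2.1667)
G(Q) = 4*Q² (G(Q) = (2*Q)*(2*Q) = 4*Q²)
(113/9 + G(L))*B² = (113/9 + 4*(-6)²)*(13/6)² = (113*(⅑) + 4*36)*(169/36) = (113/9 + 144)*(169/36) = (1409/9)*(169/36) = 238121/324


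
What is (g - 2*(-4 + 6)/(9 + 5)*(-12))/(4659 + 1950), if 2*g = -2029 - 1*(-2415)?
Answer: 1375/46263 ≈ 0.029721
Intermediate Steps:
g = 193 (g = (-2029 - 1*(-2415))/2 = (-2029 + 2415)/2 = (½)*386 = 193)
(g - 2*(-4 + 6)/(9 + 5)*(-12))/(4659 + 1950) = (193 - 2*(-4 + 6)/(9 + 5)*(-12))/(4659 + 1950) = (193 - 4/14*(-12))/6609 = (193 - 4/14*(-12))*(1/6609) = (193 - 2*⅐*(-12))*(1/6609) = (193 - 2/7*(-12))*(1/6609) = (193 + 24/7)*(1/6609) = (1375/7)*(1/6609) = 1375/46263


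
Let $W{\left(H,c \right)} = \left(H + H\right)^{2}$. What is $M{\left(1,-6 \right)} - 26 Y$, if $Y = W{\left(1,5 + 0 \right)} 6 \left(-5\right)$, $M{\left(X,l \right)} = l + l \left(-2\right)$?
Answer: $3126$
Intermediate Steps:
$W{\left(H,c \right)} = 4 H^{2}$ ($W{\left(H,c \right)} = \left(2 H\right)^{2} = 4 H^{2}$)
$M{\left(X,l \right)} = - l$ ($M{\left(X,l \right)} = l - 2 l = - l$)
$Y = -120$ ($Y = 4 \cdot 1^{2} \cdot 6 \left(-5\right) = 4 \cdot 1 \cdot 6 \left(-5\right) = 4 \cdot 6 \left(-5\right) = 24 \left(-5\right) = -120$)
$M{\left(1,-6 \right)} - 26 Y = \left(-1\right) \left(-6\right) - -3120 = 6 + 3120 = 3126$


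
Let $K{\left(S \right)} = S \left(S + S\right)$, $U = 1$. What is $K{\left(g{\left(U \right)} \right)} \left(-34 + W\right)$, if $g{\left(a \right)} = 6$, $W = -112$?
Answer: $-10512$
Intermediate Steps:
$K{\left(S \right)} = 2 S^{2}$ ($K{\left(S \right)} = S 2 S = 2 S^{2}$)
$K{\left(g{\left(U \right)} \right)} \left(-34 + W\right) = 2 \cdot 6^{2} \left(-34 - 112\right) = 2 \cdot 36 \left(-146\right) = 72 \left(-146\right) = -10512$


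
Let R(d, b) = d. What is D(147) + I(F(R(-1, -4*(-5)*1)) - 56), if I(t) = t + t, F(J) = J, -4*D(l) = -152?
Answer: -76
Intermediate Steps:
D(l) = 38 (D(l) = -¼*(-152) = 38)
I(t) = 2*t
D(147) + I(F(R(-1, -4*(-5)*1)) - 56) = 38 + 2*(-1 - 56) = 38 + 2*(-57) = 38 - 114 = -76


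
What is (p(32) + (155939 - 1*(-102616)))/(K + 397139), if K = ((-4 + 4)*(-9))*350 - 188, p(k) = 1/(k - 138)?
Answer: 27406829/42076806 ≈ 0.65135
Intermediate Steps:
p(k) = 1/(-138 + k)
K = -188 (K = (0*(-9))*350 - 188 = 0*350 - 188 = 0 - 188 = -188)
(p(32) + (155939 - 1*(-102616)))/(K + 397139) = (1/(-138 + 32) + (155939 - 1*(-102616)))/(-188 + 397139) = (1/(-106) + (155939 + 102616))/396951 = (-1/106 + 258555)*(1/396951) = (27406829/106)*(1/396951) = 27406829/42076806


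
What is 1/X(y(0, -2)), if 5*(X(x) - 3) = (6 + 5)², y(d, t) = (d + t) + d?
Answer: 5/136 ≈ 0.036765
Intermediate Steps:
y(d, t) = t + 2*d
X(x) = 136/5 (X(x) = 3 + (6 + 5)²/5 = 3 + (⅕)*11² = 3 + (⅕)*121 = 3 + 121/5 = 136/5)
1/X(y(0, -2)) = 1/(136/5) = 5/136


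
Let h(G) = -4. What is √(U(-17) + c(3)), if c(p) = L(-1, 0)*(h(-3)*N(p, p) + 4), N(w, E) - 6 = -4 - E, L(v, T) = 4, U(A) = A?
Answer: √15 ≈ 3.8730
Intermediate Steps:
N(w, E) = 2 - E (N(w, E) = 6 + (-4 - E) = 2 - E)
c(p) = -16 + 16*p (c(p) = 4*(-4*(2 - p) + 4) = 4*((-8 + 4*p) + 4) = 4*(-4 + 4*p) = -16 + 16*p)
√(U(-17) + c(3)) = √(-17 + (-16 + 16*3)) = √(-17 + (-16 + 48)) = √(-17 + 32) = √15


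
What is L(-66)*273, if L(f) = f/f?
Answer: 273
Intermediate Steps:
L(f) = 1
L(-66)*273 = 1*273 = 273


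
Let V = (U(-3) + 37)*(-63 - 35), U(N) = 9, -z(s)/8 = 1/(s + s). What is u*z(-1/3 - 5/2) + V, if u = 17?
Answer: -4484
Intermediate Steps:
z(s) = -4/s (z(s) = -8/(s + s) = -8*1/(2*s) = -4/s)
V = -4508 (V = (9 + 37)*(-63 - 35) = 46*(-98) = -4508)
u*z(-1/3 - 5/2) + V = 17*(-4/(-1/3 - 5/2)) - 4508 = 17*(-4/(-1*⅓ - 5*½)) - 4508 = 17*(-4/(-⅓ - 5/2)) - 4508 = 17*(-4/(-17/6)) - 4508 = 17*(-4*(-6/17)) - 4508 = 17*(24/17) - 4508 = 24 - 4508 = -4484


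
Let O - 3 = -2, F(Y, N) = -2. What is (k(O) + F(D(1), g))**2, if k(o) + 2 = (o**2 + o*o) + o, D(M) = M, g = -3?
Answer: 1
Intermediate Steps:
O = 1 (O = 3 - 2 = 1)
k(o) = -2 + o + 2*o**2 (k(o) = -2 + ((o**2 + o*o) + o) = -2 + ((o**2 + o**2) + o) = -2 + (2*o**2 + o) = -2 + (o + 2*o**2) = -2 + o + 2*o**2)
(k(O) + F(D(1), g))**2 = ((-2 + 1 + 2*1**2) - 2)**2 = ((-2 + 1 + 2*1) - 2)**2 = ((-2 + 1 + 2) - 2)**2 = (1 - 2)**2 = (-1)**2 = 1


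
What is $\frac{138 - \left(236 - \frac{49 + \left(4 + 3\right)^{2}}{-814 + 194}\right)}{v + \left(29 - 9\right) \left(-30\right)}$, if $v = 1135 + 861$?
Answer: $- \frac{30429}{432760} \approx -0.070314$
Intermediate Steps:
$v = 1996$
$\frac{138 - \left(236 - \frac{49 + \left(4 + 3\right)^{2}}{-814 + 194}\right)}{v + \left(29 - 9\right) \left(-30\right)} = \frac{138 - \left(236 - \frac{49 + \left(4 + 3\right)^{2}}{-814 + 194}\right)}{1996 + \left(29 - 9\right) \left(-30\right)} = \frac{138 - \left(236 - \frac{49 + 7^{2}}{-620}\right)}{1996 + 20 \left(-30\right)} = \frac{138 - \left(236 - \left(49 + 49\right) \left(- \frac{1}{620}\right)\right)}{1996 - 600} = \frac{138 + \left(98 \left(- \frac{1}{620}\right) - 236\right)}{1396} = \left(138 - \frac{73209}{310}\right) \frac{1}{1396} = \left(- \frac{30429}{310}\right) \frac{1}{1396} = - \frac{30429}{432760}$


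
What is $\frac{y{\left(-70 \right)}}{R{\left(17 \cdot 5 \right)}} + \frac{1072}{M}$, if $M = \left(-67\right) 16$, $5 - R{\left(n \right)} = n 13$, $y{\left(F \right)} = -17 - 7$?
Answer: $- \frac{269}{275} \approx -0.97818$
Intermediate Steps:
$y{\left(F \right)} = -24$ ($y{\left(F \right)} = -17 - 7 = -24$)
$R{\left(n \right)} = 5 - 13 n$ ($R{\left(n \right)} = 5 - n 13 = 5 - 13 n$)
$M = -1072$
$\frac{y{\left(-70 \right)}}{R{\left(17 \cdot 5 \right)}} + \frac{1072}{M} = - \frac{24}{5 - 13 \cdot 17 \cdot 5} + \frac{1072}{-1072} = - \frac{24}{5 - 1105} + 1072 \left(- \frac{1}{1072}\right) = - \frac{24}{5 - 1105} - 1 = - \frac{24}{-1100} - 1 = \left(-24\right) \left(- \frac{1}{1100}\right) - 1 = \frac{6}{275} - 1 = - \frac{269}{275}$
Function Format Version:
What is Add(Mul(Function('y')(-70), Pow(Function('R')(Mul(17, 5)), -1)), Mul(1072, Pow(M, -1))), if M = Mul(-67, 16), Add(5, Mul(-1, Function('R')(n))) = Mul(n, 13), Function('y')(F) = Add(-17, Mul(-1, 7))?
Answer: Rational(-269, 275) ≈ -0.97818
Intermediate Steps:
Function('y')(F) = -24 (Function('y')(F) = Add(-17, -7) = -24)
Function('R')(n) = Add(5, Mul(-13, n)) (Function('R')(n) = Add(5, Mul(-1, Mul(n, 13))) = Add(5, Mul(-1, Mul(13, n))) = Add(5, Mul(-13, n)))
M = -1072
Add(Mul(Function('y')(-70), Pow(Function('R')(Mul(17, 5)), -1)), Mul(1072, Pow(M, -1))) = Add(Mul(-24, Pow(Add(5, Mul(-13, Mul(17, 5))), -1)), Mul(1072, Pow(-1072, -1))) = Add(Mul(-24, Pow(Add(5, Mul(-13, 85)), -1)), Mul(1072, Rational(-1, 1072))) = Add(Mul(-24, Pow(Add(5, -1105), -1)), -1) = Add(Mul(-24, Pow(-1100, -1)), -1) = Add(Mul(-24, Rational(-1, 1100)), -1) = Add(Rational(6, 275), -1) = Rational(-269, 275)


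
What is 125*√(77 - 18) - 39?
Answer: -39 + 125*√59 ≈ 921.14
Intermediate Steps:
125*√(77 - 18) - 39 = 125*√59 - 39 = -39 + 125*√59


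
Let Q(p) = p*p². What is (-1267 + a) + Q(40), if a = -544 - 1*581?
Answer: 61608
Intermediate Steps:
Q(p) = p³
a = -1125 (a = -544 - 581 = -1125)
(-1267 + a) + Q(40) = (-1267 - 1125) + 40³ = -2392 + 64000 = 61608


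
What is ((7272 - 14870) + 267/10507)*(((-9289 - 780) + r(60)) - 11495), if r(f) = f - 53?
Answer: 1720936677883/10507 ≈ 1.6379e+8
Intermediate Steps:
r(f) = -53 + f
((7272 - 14870) + 267/10507)*(((-9289 - 780) + r(60)) - 11495) = ((7272 - 14870) + 267/10507)*(((-9289 - 780) + (-53 + 60)) - 11495) = (-7598 + 267*(1/10507))*((-10069 + 7) - 11495) = (-7598 + 267/10507)*(-10062 - 11495) = -79831919/10507*(-21557) = 1720936677883/10507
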